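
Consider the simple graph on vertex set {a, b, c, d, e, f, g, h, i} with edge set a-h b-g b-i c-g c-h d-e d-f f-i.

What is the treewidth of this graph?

A width-1 tree decomposition is:
Bags: B1 = {a, h}  B2 = {c, h}  B3 = {c, g}  B4 = {b, g}  B5 = {b, i}  B6 = {f, i}  B7 = {d, f}  B8 = {d, e}
Tree: B1–B2, B2–B3, B3–B4, B4–B5, B5–B6, B6–B7, B7–B8
Each bag holds 2 vertices, so the decomposition has width 1, which upper-bounds the treewidth. Since G has at least one edge (e.g. a–h), it is not an edgeless graph, so tw(G) ≥ 1. The upper and lower bounds meet at 1, so that is the treewidth.

1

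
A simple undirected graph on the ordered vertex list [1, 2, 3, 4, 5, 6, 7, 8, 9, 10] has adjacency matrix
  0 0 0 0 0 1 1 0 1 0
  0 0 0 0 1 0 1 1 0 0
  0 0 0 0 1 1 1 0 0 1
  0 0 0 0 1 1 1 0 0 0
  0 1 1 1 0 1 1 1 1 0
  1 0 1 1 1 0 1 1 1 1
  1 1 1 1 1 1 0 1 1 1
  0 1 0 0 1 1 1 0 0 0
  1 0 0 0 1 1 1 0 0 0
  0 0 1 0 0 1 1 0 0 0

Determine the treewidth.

3

A width-3 tree decomposition is:
Bags: B1 = {4, 5, 6, 7}  B2 = {5, 6, 7, 9}  B3 = {5, 6, 7, 8}  B4 = {2, 5, 7, 8}  B5 = {3, 5, 6, 7}  B6 = {3, 6, 7, 10}  B7 = {1, 6, 7, 9}
Tree: B1–B2, B2–B3, B3–B4, B2–B5, B5–B6, B2–B7
Every bag has size at most 4, so the width is 4 − 1 = 3 and tw(G) ≤ 3. Conversely, {2, 5, 7, 8} is a clique of size 4, and the vertices of any clique must share a bag in every tree decomposition; so some bag has ≥ 4 vertices and tw(G) ≥ 3. Therefore the treewidth is 3.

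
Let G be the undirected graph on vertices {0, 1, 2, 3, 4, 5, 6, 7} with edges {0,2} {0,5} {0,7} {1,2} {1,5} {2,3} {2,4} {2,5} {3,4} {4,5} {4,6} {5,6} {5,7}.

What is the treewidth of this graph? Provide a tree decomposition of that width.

Each bag holds 3 vertices, so the decomposition has width 2, which upper-bounds the treewidth. For the lower bound, the 3 vertices {2, 3, 4} are pairwise adjacent, and any tree decomposition puts a clique entirely inside one bag — forcing width ≥ 2. Hence tw(G) = 2 exactly.

Treewidth 2.
One such decomposition:
Bags: B1 = {0, 2, 5}  B2 = {1, 2, 5}  B3 = {2, 4, 5}  B4 = {4, 5, 6}  B5 = {2, 3, 4}  B6 = {0, 5, 7}
Tree: B1–B2, B2–B3, B3–B4, B3–B5, B1–B6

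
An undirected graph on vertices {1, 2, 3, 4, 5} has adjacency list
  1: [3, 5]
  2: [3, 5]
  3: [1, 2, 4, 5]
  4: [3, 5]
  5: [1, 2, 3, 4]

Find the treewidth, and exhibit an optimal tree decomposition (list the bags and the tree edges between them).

Every bag has size at most 3, so the width is 3 − 1 = 2 and tw(G) ≤ 2. On the other hand G contains the 3-clique {1, 3, 5}. A clique must lie in a single bag of any decomposition, so no decomposition can have width below 2. Hence tw(G) = 2 exactly.

Treewidth 2.
One optimal decomposition is:
Bags: B1 = {2, 3, 5}  B2 = {3, 4, 5}  B3 = {1, 3, 5}
Tree: B1–B2, B1–B3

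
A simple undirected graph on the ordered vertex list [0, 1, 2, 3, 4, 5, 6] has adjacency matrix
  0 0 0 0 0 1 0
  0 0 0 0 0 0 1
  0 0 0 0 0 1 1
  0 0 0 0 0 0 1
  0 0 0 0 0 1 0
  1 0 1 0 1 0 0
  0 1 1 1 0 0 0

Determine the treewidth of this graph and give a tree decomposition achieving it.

Every bag has size at most 2, so the width is 2 − 1 = 1 and tw(G) ≤ 1. Any graph with an edge has treewidth ≥ 1, and G has the edge 2–5. Hence tw(G) = 1 exactly.

Treewidth 1.
Bags: B1 = {2, 5}  B2 = {0, 5}  B3 = {2, 6}  B4 = {3, 6}  B5 = {1, 6}  B6 = {4, 5}
Tree: B1–B2, B1–B3, B3–B4, B4–B5, B2–B6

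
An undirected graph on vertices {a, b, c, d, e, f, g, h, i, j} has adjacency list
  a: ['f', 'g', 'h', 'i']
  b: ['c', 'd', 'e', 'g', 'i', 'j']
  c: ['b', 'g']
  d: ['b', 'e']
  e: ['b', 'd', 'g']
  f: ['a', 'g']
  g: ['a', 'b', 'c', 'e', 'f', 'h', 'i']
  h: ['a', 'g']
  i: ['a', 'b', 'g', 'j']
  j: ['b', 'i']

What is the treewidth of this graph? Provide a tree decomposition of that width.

Each bag holds 3 vertices, so the decomposition has width 2, which upper-bounds the treewidth. On the other hand G contains the 3-clique {b, d, e}. A clique must lie in a single bag of any decomposition, so no decomposition can have width below 2. Combining the bounds, tw(G) = 2.

Treewidth 2.
One optimal decomposition is:
Bags: B1 = {a, g, i}  B2 = {b, g, i}  B3 = {b, c, g}  B4 = {b, e, g}  B5 = {a, g, h}  B6 = {b, d, e}  B7 = {b, i, j}  B8 = {a, f, g}
Tree: B1–B2, B2–B3, B3–B4, B1–B5, B4–B6, B2–B7, B1–B8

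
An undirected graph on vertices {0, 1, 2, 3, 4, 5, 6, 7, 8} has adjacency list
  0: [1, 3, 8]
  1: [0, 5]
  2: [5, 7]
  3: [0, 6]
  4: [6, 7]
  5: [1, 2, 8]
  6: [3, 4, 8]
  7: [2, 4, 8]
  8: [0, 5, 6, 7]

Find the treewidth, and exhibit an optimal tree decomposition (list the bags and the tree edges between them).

Every bag has size at most 4, so the width is 4 − 1 = 3 and tw(G) ≤ 3. For the lower bound: the 4 vertex sets {0,1,3}, {6}, {8}, {2,4,5,7} are disjoint, each induces a connected subgraph, and every pair is joined by at least one edge of G. Contracting each set to a single vertex therefore yields K_{4} as a minor, and since treewidth is minor-monotone, tw(G) ≥ tw(K_{4}) = 3. Combining the bounds, tw(G) = 3.

Treewidth 3.
Bags: B1 = {0, 1, 3, 6}  B2 = {0, 1, 6, 8}  B3 = {1, 5, 6, 8}  B4 = {4, 5, 6, 8}  B5 = {4, 5, 7, 8}  B6 = {2, 4, 5, 7}
Tree: B1–B2, B2–B3, B3–B4, B4–B5, B5–B6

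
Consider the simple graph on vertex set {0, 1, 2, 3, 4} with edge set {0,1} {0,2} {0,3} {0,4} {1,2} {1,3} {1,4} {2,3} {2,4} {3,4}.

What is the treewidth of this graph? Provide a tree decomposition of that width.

A single bag containing all 5 vertices is trivially a valid decomposition of width 4. Conversely, {0, 1, 2, 3, 4} is a clique of size 5, and the vertices of any clique must share a bag in every tree decomposition; so some bag has ≥ 5 vertices and tw(G) ≥ 4. Hence tw(G) = 4 exactly.

Treewidth 4.
Bags: B1 = {0, 1, 2, 3, 4}
Tree: (single bag)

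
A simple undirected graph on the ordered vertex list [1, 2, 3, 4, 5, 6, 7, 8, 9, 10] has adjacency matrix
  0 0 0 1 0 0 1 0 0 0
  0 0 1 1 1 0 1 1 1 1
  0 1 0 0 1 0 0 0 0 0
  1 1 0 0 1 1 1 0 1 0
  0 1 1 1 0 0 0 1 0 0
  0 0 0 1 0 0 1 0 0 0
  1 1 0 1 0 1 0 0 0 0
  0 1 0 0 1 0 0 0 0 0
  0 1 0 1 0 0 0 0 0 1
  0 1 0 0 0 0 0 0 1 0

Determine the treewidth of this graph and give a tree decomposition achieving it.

Every bag has size at most 3, so the width is 3 − 1 = 2 and tw(G) ≤ 2. Conversely, {1, 4, 7} is a clique of size 3, and the vertices of any clique must share a bag in every tree decomposition; so some bag has ≥ 3 vertices and tw(G) ≥ 2. Combining the bounds, tw(G) = 2.

Treewidth 2.
One such decomposition:
Bags: B1 = {2, 4, 9}  B2 = {2, 4, 7}  B3 = {4, 6, 7}  B4 = {2, 9, 10}  B5 = {2, 4, 5}  B6 = {2, 3, 5}  B7 = {1, 4, 7}  B8 = {2, 5, 8}
Tree: B1–B2, B2–B3, B1–B4, B1–B5, B5–B6, B3–B7, B6–B8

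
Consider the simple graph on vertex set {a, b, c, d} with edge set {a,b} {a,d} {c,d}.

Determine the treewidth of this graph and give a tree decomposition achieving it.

Every bag has size at most 2, so the width is 2 − 1 = 1 and tw(G) ≤ 1. Since G has at least one edge (e.g. a–b), it is not an edgeless graph, so tw(G) ≥ 1. The upper and lower bounds meet at 1, so that is the treewidth.

Treewidth 1.
One such decomposition:
Bags: B1 = {a, b}  B2 = {a, d}  B3 = {c, d}
Tree: B1–B2, B2–B3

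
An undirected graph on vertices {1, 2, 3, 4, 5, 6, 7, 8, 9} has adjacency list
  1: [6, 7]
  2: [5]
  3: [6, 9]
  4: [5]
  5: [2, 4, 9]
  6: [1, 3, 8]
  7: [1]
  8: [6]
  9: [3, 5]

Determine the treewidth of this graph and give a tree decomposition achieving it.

Every bag has size at most 2, so the width is 2 − 1 = 1 and tw(G) ≤ 1. Any graph with an edge has treewidth ≥ 1, and G has the edge 8–6. Hence tw(G) = 1 exactly.

Treewidth 1.
Bags: B1 = {6, 8}  B2 = {3, 6}  B3 = {3, 9}  B4 = {5, 9}  B5 = {2, 5}  B6 = {1, 6}  B7 = {1, 7}  B8 = {4, 5}
Tree: B1–B2, B2–B3, B3–B4, B4–B5, B1–B6, B6–B7, B4–B8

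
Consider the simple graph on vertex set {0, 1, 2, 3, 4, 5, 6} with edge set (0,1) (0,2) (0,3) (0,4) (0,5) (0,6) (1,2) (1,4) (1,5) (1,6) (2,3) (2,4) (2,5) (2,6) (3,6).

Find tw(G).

A width-3 tree decomposition is:
Bags: B1 = {0, 1, 2, 4}  B2 = {0, 1, 2, 5}  B3 = {0, 1, 2, 6}  B4 = {0, 2, 3, 6}
Tree: B1–B2, B1–B3, B3–B4
Each bag holds 4 vertices, so the decomposition has width 3, which upper-bounds the treewidth. On the other hand G contains the 4-clique {0, 1, 2, 4}. A clique must lie in a single bag of any decomposition, so no decomposition can have width below 3. Combining the bounds, tw(G) = 3.

3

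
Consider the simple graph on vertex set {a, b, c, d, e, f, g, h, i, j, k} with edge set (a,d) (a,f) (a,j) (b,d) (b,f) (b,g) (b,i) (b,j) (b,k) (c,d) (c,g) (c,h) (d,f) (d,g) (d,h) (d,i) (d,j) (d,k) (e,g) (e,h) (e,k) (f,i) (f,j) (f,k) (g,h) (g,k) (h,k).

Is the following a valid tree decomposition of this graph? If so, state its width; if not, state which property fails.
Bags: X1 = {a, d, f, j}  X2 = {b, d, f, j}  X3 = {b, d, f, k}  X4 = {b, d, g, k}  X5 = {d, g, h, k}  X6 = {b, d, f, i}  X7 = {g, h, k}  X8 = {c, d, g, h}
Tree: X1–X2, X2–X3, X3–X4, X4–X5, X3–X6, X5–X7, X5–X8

No — vertex e appears in no bag.

A tree decomposition must satisfy three properties: every vertex lies in some bag; for every edge, both endpoints lie together in some bag; and for every vertex, the bags containing it form a connected subtree. Here vertex e appears in no bag, so the decomposition is invalid.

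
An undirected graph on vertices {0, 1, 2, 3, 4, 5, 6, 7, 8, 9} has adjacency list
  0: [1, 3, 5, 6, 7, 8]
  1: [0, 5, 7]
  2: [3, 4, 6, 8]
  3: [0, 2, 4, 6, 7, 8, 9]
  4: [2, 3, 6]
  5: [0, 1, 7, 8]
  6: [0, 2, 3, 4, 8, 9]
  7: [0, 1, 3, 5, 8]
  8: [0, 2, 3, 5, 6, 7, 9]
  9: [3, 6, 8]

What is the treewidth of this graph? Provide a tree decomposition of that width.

Each bag holds 4 vertices, so the decomposition has width 3, which upper-bounds the treewidth. Conversely, {0, 1, 5, 7} is a clique of size 4, and the vertices of any clique must share a bag in every tree decomposition; so some bag has ≥ 4 vertices and tw(G) ≥ 3. The upper and lower bounds meet at 3, so that is the treewidth.

Treewidth 3.
Bags: B1 = {0, 3, 6, 8}  B2 = {3, 6, 8, 9}  B3 = {0, 3, 7, 8}  B4 = {0, 5, 7, 8}  B5 = {2, 3, 6, 8}  B6 = {2, 3, 4, 6}  B7 = {0, 1, 5, 7}
Tree: B1–B2, B1–B3, B3–B4, B2–B5, B5–B6, B4–B7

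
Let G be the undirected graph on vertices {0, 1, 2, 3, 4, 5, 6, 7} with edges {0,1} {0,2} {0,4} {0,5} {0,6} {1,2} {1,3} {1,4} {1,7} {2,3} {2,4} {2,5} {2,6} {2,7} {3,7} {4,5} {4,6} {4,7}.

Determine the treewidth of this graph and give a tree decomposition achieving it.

Every bag has size at most 4, so the width is 4 − 1 = 3 and tw(G) ≤ 3. For the lower bound, the 4 vertices {1, 2, 3, 7} are pairwise adjacent, and any tree decomposition puts a clique entirely inside one bag — forcing width ≥ 3. Hence tw(G) = 3 exactly.

Treewidth 3.
Bags: B1 = {0, 1, 2, 4}  B2 = {0, 2, 4, 6}  B3 = {1, 2, 4, 7}  B4 = {0, 2, 4, 5}  B5 = {1, 2, 3, 7}
Tree: B1–B2, B1–B3, B1–B4, B3–B5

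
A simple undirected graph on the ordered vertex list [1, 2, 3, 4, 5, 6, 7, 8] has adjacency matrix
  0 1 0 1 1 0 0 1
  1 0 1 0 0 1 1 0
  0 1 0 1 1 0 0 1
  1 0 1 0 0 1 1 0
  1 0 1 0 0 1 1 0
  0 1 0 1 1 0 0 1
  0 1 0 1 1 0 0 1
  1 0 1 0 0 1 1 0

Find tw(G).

A width-4 tree decomposition is:
Bags: B1 = {2, 3, 4, 5, 8}  B2 = {2, 4, 5, 7, 8}  B3 = {2, 4, 5, 6, 8}  B4 = {1, 2, 4, 5, 8}
Tree: B1–B2, B2–B3, B3–B4
The largest bag has 5 vertices, giving width 4; this decomposition certifies tw(G) ≤ 4. For the lower bound: the 5 vertex sets {3,5}, {2,7}, {4,6}, {8}, {1} are disjoint, each induces a connected subgraph, and every pair is joined by at least one edge of G. Contracting each set to a single vertex therefore yields K_{5} as a minor, and since treewidth is minor-monotone, tw(G) ≥ tw(K_{5}) = 4. Hence tw(G) = 4 exactly.

4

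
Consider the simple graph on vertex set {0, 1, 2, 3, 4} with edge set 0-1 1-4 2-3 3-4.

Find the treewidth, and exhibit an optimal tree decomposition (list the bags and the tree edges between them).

The largest bag has 2 vertices, giving width 1; this decomposition certifies tw(G) ≤ 1. Since G has at least one edge (e.g. 4–1), it is not an edgeless graph, so tw(G) ≥ 1. Combining the bounds, tw(G) = 1.

Treewidth 1.
Bags: B1 = {1, 4}  B2 = {0, 1}  B3 = {3, 4}  B4 = {2, 3}
Tree: B1–B2, B1–B3, B3–B4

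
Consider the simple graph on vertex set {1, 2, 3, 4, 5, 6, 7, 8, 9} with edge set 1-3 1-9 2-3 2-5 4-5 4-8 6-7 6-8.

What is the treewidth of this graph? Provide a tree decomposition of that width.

Treewidth 1.
Bags: B1 = {1, 9}  B2 = {1, 3}  B3 = {2, 3}  B4 = {2, 5}  B5 = {4, 5}  B6 = {4, 8}  B7 = {6, 8}  B8 = {6, 7}
Tree: B1–B2, B2–B3, B3–B4, B4–B5, B5–B6, B6–B7, B7–B8

The largest bag has 2 vertices, giving width 1; this decomposition certifies tw(G) ≤ 1. G has an edge, so its treewidth is at least 1. Hence tw(G) = 1 exactly.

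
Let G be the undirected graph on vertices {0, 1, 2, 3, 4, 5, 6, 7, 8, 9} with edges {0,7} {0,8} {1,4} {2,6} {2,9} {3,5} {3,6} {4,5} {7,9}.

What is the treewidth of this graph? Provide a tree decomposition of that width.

Treewidth 1.
One such decomposition:
Bags: B1 = {1, 4}  B2 = {4, 5}  B3 = {3, 5}  B4 = {3, 6}  B5 = {2, 6}  B6 = {2, 9}  B7 = {7, 9}  B8 = {0, 7}  B9 = {0, 8}
Tree: B1–B2, B2–B3, B3–B4, B4–B5, B5–B6, B6–B7, B7–B8, B8–B9

Every bag has size at most 2, so the width is 2 − 1 = 1 and tw(G) ≤ 1. Since G has at least one edge (e.g. 1–4), it is not an edgeless graph, so tw(G) ≥ 1. Hence tw(G) = 1 exactly.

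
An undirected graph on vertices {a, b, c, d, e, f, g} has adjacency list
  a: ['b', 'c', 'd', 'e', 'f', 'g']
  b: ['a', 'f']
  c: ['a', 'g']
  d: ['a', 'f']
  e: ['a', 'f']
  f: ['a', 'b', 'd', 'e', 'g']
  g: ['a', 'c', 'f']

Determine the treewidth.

A width-2 tree decomposition is:
Bags: B1 = {a, f, g}  B2 = {a, b, f}  B3 = {a, d, f}  B4 = {a, e, f}  B5 = {a, c, g}
Tree: B1–B2, B2–B3, B2–B4, B1–B5
Every bag has size at most 3, so the width is 3 − 1 = 2 and tw(G) ≤ 2. For the lower bound, the 3 vertices {a, c, g} are pairwise adjacent, and any tree decomposition puts a clique entirely inside one bag — forcing width ≥ 2. Therefore the treewidth is 2.

2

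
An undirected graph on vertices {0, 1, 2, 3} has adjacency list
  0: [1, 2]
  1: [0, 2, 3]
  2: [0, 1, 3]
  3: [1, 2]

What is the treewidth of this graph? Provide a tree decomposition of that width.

Treewidth 2.
Bags: B1 = {0, 1, 2}  B2 = {1, 2, 3}
Tree: B1–B2

Every bag has size at most 3, so the width is 3 − 1 = 2 and tw(G) ≤ 2. Conversely, {0, 1, 2} is a clique of size 3, and the vertices of any clique must share a bag in every tree decomposition; so some bag has ≥ 3 vertices and tw(G) ≥ 2. Therefore the treewidth is 2.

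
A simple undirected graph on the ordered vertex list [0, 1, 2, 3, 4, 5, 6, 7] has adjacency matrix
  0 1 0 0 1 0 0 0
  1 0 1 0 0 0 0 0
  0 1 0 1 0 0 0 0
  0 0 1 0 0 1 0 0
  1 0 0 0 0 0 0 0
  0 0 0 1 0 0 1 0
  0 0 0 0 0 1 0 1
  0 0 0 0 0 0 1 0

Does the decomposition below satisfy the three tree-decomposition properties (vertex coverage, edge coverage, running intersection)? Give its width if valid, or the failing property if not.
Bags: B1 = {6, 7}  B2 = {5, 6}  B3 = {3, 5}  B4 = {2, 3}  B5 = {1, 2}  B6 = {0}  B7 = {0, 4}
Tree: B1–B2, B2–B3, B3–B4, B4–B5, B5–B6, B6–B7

No — edge (1,0) lies in no bag.

A tree decomposition must satisfy three properties: every vertex lies in some bag; for every edge, both endpoints lie together in some bag; and for every vertex, the bags containing it form a connected subtree. Here edge (1,0) lies in no bag, so the decomposition is invalid.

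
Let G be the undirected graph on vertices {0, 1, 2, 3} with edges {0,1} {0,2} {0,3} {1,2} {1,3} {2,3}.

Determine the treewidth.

A width-3 tree decomposition is:
Bags: B1 = {0, 1, 2, 3}
Tree: (single bag)
A single bag containing all 4 vertices is trivially a valid decomposition of width 3. For the lower bound, the 4 vertices {0, 1, 2, 3} are pairwise adjacent, and any tree decomposition puts a clique entirely inside one bag — forcing width ≥ 3. Combining the bounds, tw(G) = 3.

3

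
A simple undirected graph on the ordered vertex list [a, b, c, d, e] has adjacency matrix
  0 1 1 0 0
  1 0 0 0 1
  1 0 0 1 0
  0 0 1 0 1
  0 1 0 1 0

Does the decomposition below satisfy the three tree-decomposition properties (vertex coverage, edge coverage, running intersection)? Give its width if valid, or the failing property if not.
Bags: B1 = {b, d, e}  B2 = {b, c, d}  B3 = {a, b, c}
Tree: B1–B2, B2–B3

Yes; width 2.

Every vertex of G appears in some bag (union = {a, b, c, d, e}); every edge is covered by a bag; and for each vertex v the set of bags containing v is connected in the bag tree. The decomposition is therefore valid. The largest bag has 3 vertices, so the width is 2.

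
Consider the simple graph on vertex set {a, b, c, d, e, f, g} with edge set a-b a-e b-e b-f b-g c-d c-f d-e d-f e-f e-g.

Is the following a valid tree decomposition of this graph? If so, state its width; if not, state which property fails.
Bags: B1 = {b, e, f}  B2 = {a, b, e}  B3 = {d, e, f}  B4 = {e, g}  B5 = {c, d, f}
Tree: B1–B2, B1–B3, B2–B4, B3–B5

A tree decomposition must satisfy three properties: every vertex lies in some bag; for every edge, both endpoints lie together in some bag; and for every vertex, the bags containing it form a connected subtree. Here edge (b,g) lies in no bag, so the decomposition is invalid.

No — edge (b,g) lies in no bag.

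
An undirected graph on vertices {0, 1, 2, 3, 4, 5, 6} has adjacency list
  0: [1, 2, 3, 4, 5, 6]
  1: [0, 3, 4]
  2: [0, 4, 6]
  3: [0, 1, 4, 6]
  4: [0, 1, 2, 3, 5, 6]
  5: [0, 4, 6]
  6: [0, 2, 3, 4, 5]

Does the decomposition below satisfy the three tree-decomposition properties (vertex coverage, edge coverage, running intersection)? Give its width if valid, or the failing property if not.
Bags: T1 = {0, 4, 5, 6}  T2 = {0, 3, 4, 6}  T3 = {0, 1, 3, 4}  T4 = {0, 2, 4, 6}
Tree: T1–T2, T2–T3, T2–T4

Yes; width 3.

Checking the three conditions: (i) the bags cover all of {0, 1, 2, 3, 4, 5, 6}; (ii) for each edge, some bag contains both endpoints; (iii) the bags containing any fixed vertex form a subtree. All hold, so the decomposition is valid with width 4 − 1 = 3.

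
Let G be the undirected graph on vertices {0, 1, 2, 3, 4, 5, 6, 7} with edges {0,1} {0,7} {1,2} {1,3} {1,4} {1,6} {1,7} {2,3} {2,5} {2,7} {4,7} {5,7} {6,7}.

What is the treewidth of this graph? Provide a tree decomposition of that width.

Treewidth 2.
One optimal decomposition is:
Bags: B1 = {1, 4, 7}  B2 = {1, 2, 7}  B3 = {0, 1, 7}  B4 = {1, 6, 7}  B5 = {2, 5, 7}  B6 = {1, 2, 3}
Tree: B1–B2, B1–B3, B2–B4, B2–B5, B2–B6

Each bag holds 3 vertices, so the decomposition has width 2, which upper-bounds the treewidth. On the other hand G contains the 3-clique {1, 2, 3}. A clique must lie in a single bag of any decomposition, so no decomposition can have width below 2. Combining the bounds, tw(G) = 2.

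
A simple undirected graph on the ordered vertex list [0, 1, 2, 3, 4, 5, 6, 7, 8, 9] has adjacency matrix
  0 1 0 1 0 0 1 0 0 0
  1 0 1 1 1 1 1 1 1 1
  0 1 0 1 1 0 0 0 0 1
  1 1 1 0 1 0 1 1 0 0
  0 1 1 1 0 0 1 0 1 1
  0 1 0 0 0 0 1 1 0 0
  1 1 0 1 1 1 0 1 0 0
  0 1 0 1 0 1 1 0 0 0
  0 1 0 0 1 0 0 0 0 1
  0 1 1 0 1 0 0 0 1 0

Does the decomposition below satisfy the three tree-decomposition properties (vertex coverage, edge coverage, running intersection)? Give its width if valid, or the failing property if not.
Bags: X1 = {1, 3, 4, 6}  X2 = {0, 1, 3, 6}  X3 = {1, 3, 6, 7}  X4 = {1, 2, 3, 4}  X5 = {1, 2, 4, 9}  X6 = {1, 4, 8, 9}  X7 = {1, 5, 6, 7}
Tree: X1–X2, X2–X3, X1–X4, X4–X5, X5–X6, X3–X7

Yes; width 3.

Vertex coverage: the bags together contain {0, 1, 2, 3, 4, 5, 6, 7, 8, 9}, the full vertex set. Edge coverage: each edge of G has both endpoints in at least one bag. Running intersection: for every vertex, the bags containing it form a connected subtree. All three properties hold, so this is a valid tree decomposition of width max|bag| − 1 = 3, and hence tw(G) ≤ 3.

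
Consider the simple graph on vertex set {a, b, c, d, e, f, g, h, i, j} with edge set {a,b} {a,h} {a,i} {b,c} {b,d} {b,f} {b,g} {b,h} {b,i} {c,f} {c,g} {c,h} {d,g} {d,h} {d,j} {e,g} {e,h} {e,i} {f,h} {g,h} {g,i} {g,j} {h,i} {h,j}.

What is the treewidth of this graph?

3

A width-3 tree decomposition is:
Bags: B1 = {b, c, g, h}  B2 = {b, d, g, h}  B3 = {b, g, h, i}  B4 = {a, b, h, i}  B5 = {e, g, h, i}  B6 = {d, g, h, j}  B7 = {b, c, f, h}
Tree: B1–B2, B2–B3, B3–B4, B3–B5, B2–B6, B1–B7
The largest bag has 4 vertices, giving width 3; this decomposition certifies tw(G) ≤ 3. Conversely, {d, g, h, j} is a clique of size 4, and the vertices of any clique must share a bag in every tree decomposition; so some bag has ≥ 4 vertices and tw(G) ≥ 3. The upper and lower bounds meet at 3, so that is the treewidth.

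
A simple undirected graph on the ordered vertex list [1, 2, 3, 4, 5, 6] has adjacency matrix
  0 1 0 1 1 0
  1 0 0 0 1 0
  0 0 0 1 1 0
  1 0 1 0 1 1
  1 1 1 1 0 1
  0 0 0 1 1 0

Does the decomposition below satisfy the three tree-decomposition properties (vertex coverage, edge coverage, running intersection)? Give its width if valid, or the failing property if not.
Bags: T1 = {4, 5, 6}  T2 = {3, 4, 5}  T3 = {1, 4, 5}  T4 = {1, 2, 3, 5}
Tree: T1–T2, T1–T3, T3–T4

No — bags containing vertex 3 are not connected in the tree.

A tree decomposition must satisfy three properties: every vertex lies in some bag; for every edge, both endpoints lie together in some bag; and for every vertex, the bags containing it form a connected subtree. Here bags containing vertex 3 are not connected in the tree, so the decomposition is invalid.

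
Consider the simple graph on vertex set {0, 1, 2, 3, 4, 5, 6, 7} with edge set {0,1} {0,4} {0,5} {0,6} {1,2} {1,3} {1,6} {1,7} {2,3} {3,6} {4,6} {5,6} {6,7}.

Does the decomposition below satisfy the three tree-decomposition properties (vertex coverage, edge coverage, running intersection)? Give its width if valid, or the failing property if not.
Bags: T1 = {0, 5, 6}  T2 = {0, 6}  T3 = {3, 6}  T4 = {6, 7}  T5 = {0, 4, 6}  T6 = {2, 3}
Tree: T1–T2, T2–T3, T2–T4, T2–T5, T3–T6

A tree decomposition must satisfy three properties: every vertex lies in some bag; for every edge, both endpoints lie together in some bag; and for every vertex, the bags containing it form a connected subtree. Here vertex 1 appears in no bag, so the decomposition is invalid.

No — vertex 1 appears in no bag.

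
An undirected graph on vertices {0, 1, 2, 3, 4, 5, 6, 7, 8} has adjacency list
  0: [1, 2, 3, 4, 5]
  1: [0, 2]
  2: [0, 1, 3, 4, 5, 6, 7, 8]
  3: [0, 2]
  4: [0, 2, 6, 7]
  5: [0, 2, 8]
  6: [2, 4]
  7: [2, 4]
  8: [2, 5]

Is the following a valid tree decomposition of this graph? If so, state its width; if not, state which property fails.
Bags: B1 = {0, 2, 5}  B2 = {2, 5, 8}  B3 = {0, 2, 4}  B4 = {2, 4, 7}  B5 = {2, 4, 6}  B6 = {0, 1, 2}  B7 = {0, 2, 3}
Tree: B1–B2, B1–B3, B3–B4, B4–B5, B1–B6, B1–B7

Vertex coverage: the bags together contain {0, 1, 2, 3, 4, 5, 6, 7, 8}, the full vertex set. Edge coverage: each edge of G has both endpoints in at least one bag. Running intersection: for every vertex, the bags containing it form a connected subtree. All three properties hold, so this is a valid tree decomposition of width max|bag| − 1 = 2, and hence tw(G) ≤ 2.

Yes; width 2.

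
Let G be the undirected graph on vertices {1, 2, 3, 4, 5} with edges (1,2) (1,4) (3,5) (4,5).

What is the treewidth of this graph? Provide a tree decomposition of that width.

Treewidth 1.
One such decomposition:
Bags: B1 = {1, 4}  B2 = {4, 5}  B3 = {1, 2}  B4 = {3, 5}
Tree: B1–B2, B1–B3, B2–B4

The largest bag has 2 vertices, giving width 1; this decomposition certifies tw(G) ≤ 1. G has an edge, so its treewidth is at least 1. Therefore the treewidth is 1.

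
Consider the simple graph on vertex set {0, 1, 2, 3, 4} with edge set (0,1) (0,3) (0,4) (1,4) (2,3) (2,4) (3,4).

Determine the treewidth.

A width-2 tree decomposition is:
Bags: B1 = {0, 3, 4}  B2 = {0, 1, 4}  B3 = {2, 3, 4}
Tree: B1–B2, B1–B3
The largest bag has 3 vertices, giving width 2; this decomposition certifies tw(G) ≤ 2. Conversely, {0, 1, 4} is a clique of size 3, and the vertices of any clique must share a bag in every tree decomposition; so some bag has ≥ 3 vertices and tw(G) ≥ 2. Combining the bounds, tw(G) = 2.

2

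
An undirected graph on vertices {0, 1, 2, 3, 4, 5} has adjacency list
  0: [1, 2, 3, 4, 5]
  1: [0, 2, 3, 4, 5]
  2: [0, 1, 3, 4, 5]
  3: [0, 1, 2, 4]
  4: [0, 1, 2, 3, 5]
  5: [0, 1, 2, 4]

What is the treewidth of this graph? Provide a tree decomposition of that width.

Treewidth 4.
One optimal decomposition is:
Bags: B1 = {0, 1, 2, 3, 4}  B2 = {0, 1, 2, 4, 5}
Tree: B1–B2

The largest bag has 5 vertices, giving width 4; this decomposition certifies tw(G) ≤ 4. On the other hand G contains the 5-clique {0, 1, 2, 3, 4}. A clique must lie in a single bag of any decomposition, so no decomposition can have width below 4. Combining the bounds, tw(G) = 4.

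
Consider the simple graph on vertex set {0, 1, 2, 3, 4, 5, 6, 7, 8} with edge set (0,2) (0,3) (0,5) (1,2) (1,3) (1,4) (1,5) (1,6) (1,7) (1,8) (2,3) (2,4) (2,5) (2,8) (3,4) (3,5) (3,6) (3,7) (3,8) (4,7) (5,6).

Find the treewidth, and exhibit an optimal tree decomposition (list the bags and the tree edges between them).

Treewidth 3.
One such decomposition:
Bags: B1 = {1, 2, 3, 5}  B2 = {1, 2, 3, 4}  B3 = {1, 3, 5, 6}  B4 = {1, 2, 3, 8}  B5 = {1, 3, 4, 7}  B6 = {0, 2, 3, 5}
Tree: B1–B2, B1–B3, B1–B4, B2–B5, B1–B6

Each bag holds 4 vertices, so the decomposition has width 3, which upper-bounds the treewidth. On the other hand G contains the 4-clique {0, 2, 3, 5}. A clique must lie in a single bag of any decomposition, so no decomposition can have width below 3. The upper and lower bounds meet at 3, so that is the treewidth.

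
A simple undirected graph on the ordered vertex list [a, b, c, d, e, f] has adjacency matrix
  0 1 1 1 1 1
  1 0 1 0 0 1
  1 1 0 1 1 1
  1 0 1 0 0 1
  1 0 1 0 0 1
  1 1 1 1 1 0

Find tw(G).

3

A width-3 tree decomposition is:
Bags: B1 = {a, b, c, f}  B2 = {a, c, d, f}  B3 = {a, c, e, f}
Tree: B1–B2, B2–B3
Every bag has size at most 4, so the width is 4 − 1 = 3 and tw(G) ≤ 3. On the other hand G contains the 4-clique {a, c, d, f}. A clique must lie in a single bag of any decomposition, so no decomposition can have width below 3. Combining the bounds, tw(G) = 3.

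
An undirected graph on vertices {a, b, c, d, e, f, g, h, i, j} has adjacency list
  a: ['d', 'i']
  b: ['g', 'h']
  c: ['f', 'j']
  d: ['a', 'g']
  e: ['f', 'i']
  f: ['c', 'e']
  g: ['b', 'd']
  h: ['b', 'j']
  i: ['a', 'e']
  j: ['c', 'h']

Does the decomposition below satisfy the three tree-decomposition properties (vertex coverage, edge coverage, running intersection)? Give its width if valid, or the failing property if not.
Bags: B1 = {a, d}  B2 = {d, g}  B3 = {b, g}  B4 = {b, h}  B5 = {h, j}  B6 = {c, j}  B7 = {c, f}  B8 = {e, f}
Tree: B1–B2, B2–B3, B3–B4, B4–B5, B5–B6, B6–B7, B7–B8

No — vertex i appears in no bag.

A tree decomposition must satisfy three properties: every vertex lies in some bag; for every edge, both endpoints lie together in some bag; and for every vertex, the bags containing it form a connected subtree. Here vertex i appears in no bag, so the decomposition is invalid.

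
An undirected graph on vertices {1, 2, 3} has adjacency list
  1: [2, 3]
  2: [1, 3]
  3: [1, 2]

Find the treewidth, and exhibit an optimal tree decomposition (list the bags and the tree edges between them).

A single bag containing all 3 vertices is trivially a valid decomposition of width 2. Conversely, {1, 2, 3} is a clique of size 3, and the vertices of any clique must share a bag in every tree decomposition; so some bag has ≥ 3 vertices and tw(G) ≥ 2. The upper and lower bounds meet at 2, so that is the treewidth.

Treewidth 2.
One optimal decomposition is:
Bags: B1 = {1, 2, 3}
Tree: (single bag)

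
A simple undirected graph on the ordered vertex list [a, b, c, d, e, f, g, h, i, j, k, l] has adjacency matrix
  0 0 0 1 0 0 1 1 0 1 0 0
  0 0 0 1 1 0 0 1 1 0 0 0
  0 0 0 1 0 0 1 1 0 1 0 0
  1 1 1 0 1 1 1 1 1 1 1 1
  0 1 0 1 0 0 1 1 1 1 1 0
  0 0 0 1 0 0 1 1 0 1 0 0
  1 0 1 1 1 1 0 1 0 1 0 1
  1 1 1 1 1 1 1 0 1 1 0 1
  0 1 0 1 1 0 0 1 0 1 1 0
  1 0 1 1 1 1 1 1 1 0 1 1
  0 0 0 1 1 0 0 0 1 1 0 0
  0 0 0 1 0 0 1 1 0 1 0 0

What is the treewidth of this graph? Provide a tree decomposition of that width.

Each bag holds 5 vertices, so the decomposition has width 4, which upper-bounds the treewidth. On the other hand G contains the 5-clique {d, f, g, h, j}. A clique must lie in a single bag of any decomposition, so no decomposition can have width below 4. Therefore the treewidth is 4.

Treewidth 4.
One optimal decomposition is:
Bags: B1 = {d, e, g, h, j}  B2 = {d, e, h, i, j}  B3 = {a, d, g, h, j}  B4 = {b, d, e, h, i}  B5 = {d, f, g, h, j}  B6 = {d, g, h, j, l}  B7 = {d, e, i, j, k}  B8 = {c, d, g, h, j}
Tree: B1–B2, B1–B3, B2–B4, B1–B5, B5–B6, B2–B7, B5–B8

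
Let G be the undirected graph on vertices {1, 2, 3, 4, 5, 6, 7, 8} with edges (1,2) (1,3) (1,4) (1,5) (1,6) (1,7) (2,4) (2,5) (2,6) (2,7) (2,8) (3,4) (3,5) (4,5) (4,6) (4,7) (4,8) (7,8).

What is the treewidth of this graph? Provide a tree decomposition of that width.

Treewidth 3.
Bags: B1 = {1, 2, 4, 7}  B2 = {1, 2, 4, 6}  B3 = {2, 4, 7, 8}  B4 = {1, 2, 4, 5}  B5 = {1, 3, 4, 5}
Tree: B1–B2, B1–B3, B2–B4, B4–B5

The largest bag has 4 vertices, giving width 3; this decomposition certifies tw(G) ≤ 3. For the lower bound, the 4 vertices {2, 4, 7, 8} are pairwise adjacent, and any tree decomposition puts a clique entirely inside one bag — forcing width ≥ 3. Hence tw(G) = 3 exactly.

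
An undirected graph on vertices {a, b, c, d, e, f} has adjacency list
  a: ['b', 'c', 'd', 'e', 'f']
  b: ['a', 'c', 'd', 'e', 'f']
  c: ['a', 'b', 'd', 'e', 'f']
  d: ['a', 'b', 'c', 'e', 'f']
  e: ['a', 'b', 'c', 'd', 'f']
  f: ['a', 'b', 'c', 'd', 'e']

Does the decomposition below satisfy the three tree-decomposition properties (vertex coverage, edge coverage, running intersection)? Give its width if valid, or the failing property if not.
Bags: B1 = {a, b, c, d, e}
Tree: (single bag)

A tree decomposition must satisfy three properties: every vertex lies in some bag; for every edge, both endpoints lie together in some bag; and for every vertex, the bags containing it form a connected subtree. Here vertex f appears in no bag, so the decomposition is invalid.

No — vertex f appears in no bag.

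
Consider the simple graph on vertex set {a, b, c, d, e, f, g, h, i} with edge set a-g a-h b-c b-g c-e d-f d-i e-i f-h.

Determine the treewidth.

2

A width-2 tree decomposition is:
Bags: B1 = {d, f, h}  B2 = {d, h, i}  B3 = {e, h, i}  B4 = {c, e, h}  B5 = {b, c, h}  B6 = {b, g, h}  B7 = {a, g, h}
Tree: B1–B2, B2–B3, B3–B4, B4–B5, B5–B6, B6–B7
Each bag holds 3 vertices, so the decomposition has width 2, which upper-bounds the treewidth. The edges h–f–d–i–e–c–b–g–a–h form a cycle, so G is not a tree and its treewidth is at least 2. Combining the bounds, tw(G) = 2.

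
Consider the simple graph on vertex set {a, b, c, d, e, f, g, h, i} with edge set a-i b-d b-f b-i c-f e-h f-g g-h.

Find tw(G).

A width-1 tree decomposition is:
Bags: B1 = {f, g}  B2 = {g, h}  B3 = {b, f}  B4 = {c, f}  B5 = {b, i}  B6 = {a, i}  B7 = {e, h}  B8 = {b, d}
Tree: B1–B2, B1–B3, B1–B4, B3–B5, B5–B6, B2–B7, B5–B8
Each bag holds 2 vertices, so the decomposition has width 1, which upper-bounds the treewidth. G has an edge, so its treewidth is at least 1. Therefore the treewidth is 1.

1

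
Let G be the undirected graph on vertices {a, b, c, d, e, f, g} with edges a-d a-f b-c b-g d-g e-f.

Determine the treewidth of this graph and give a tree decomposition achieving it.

Every bag has size at most 2, so the width is 2 − 1 = 1 and tw(G) ≤ 1. Any graph with an edge has treewidth ≥ 1, and G has the edge c–b. The upper and lower bounds meet at 1, so that is the treewidth.

Treewidth 1.
One such decomposition:
Bags: B1 = {b, c}  B2 = {b, g}  B3 = {d, g}  B4 = {a, d}  B5 = {a, f}  B6 = {e, f}
Tree: B1–B2, B2–B3, B3–B4, B4–B5, B5–B6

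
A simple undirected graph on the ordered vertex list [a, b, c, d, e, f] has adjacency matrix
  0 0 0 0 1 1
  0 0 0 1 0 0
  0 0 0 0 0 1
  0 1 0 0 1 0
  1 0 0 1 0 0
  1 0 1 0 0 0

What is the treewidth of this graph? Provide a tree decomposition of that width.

Treewidth 1.
One such decomposition:
Bags: B1 = {c, f}  B2 = {a, f}  B3 = {a, e}  B4 = {d, e}  B5 = {b, d}
Tree: B1–B2, B2–B3, B3–B4, B4–B5

Each bag holds 2 vertices, so the decomposition has width 1, which upper-bounds the treewidth. Any graph with an edge has treewidth ≥ 1, and G has the edge c–f. Therefore the treewidth is 1.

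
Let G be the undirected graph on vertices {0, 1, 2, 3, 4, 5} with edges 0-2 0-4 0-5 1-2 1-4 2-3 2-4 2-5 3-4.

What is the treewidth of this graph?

A width-2 tree decomposition is:
Bags: B1 = {2, 3, 4}  B2 = {1, 2, 4}  B3 = {0, 2, 4}  B4 = {0, 2, 5}
Tree: B1–B2, B2–B3, B3–B4
The largest bag has 3 vertices, giving width 2; this decomposition certifies tw(G) ≤ 2. Conversely, {0, 2, 4} is a clique of size 3, and the vertices of any clique must share a bag in every tree decomposition; so some bag has ≥ 3 vertices and tw(G) ≥ 2. Hence tw(G) = 2 exactly.

2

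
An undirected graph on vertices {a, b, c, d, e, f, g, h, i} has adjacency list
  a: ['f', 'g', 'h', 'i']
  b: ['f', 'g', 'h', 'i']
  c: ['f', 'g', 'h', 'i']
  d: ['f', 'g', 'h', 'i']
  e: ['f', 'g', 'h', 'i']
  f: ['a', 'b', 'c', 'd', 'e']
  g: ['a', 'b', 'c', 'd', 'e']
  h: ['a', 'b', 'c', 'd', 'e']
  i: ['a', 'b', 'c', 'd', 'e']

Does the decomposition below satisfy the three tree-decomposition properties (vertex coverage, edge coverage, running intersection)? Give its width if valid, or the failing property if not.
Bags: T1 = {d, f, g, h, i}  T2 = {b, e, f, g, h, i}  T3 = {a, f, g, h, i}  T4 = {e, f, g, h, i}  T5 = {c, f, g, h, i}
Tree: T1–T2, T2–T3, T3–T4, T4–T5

A tree decomposition must satisfy three properties: every vertex lies in some bag; for every edge, both endpoints lie together in some bag; and for every vertex, the bags containing it form a connected subtree. Here bags containing vertex e are not connected in the tree, so the decomposition is invalid.

No — bags containing vertex e are not connected in the tree.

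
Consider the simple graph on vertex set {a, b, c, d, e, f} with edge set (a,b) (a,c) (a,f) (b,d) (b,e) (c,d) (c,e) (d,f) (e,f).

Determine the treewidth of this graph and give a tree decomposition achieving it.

Treewidth 3.
One such decomposition:
Bags: B1 = {a, c, d, e}  B2 = {a, d, e, f}  B3 = {a, b, d, e}
Tree: B1–B2, B2–B3

Each bag holds 4 vertices, so the decomposition has width 3, which upper-bounds the treewidth. For the lower bound: the 4 vertex sets {c,d}, {a,f}, {e}, {b} are disjoint, each induces a connected subgraph, and every pair is joined by at least one edge of G. Contracting each set to a single vertex therefore yields K_{4} as a minor, and since treewidth is minor-monotone, tw(G) ≥ tw(K_{4}) = 3. The upper and lower bounds meet at 3, so that is the treewidth.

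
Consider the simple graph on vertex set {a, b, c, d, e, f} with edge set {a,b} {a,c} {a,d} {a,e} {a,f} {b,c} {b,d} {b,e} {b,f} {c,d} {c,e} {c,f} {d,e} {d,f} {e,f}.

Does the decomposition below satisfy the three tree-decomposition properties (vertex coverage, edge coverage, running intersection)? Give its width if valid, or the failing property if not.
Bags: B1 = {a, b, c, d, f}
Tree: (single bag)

A tree decomposition must satisfy three properties: every vertex lies in some bag; for every edge, both endpoints lie together in some bag; and for every vertex, the bags containing it form a connected subtree. Here vertex e appears in no bag, so the decomposition is invalid.

No — vertex e appears in no bag.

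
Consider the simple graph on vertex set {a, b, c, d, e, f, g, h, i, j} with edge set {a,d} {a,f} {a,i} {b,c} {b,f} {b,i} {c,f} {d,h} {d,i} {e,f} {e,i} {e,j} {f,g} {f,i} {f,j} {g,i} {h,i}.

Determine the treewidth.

A width-2 tree decomposition is:
Bags: B1 = {f, g, i}  B2 = {b, f, i}  B3 = {a, f, i}  B4 = {a, d, i}  B5 = {b, c, f}  B6 = {e, f, i}  B7 = {e, f, j}  B8 = {d, h, i}
Tree: B1–B2, B1–B3, B3–B4, B2–B5, B2–B6, B6–B7, B4–B8
The largest bag has 3 vertices, giving width 2; this decomposition certifies tw(G) ≤ 2. For the lower bound, the 3 vertices {d, h, i} are pairwise adjacent, and any tree decomposition puts a clique entirely inside one bag — forcing width ≥ 2. Therefore the treewidth is 2.

2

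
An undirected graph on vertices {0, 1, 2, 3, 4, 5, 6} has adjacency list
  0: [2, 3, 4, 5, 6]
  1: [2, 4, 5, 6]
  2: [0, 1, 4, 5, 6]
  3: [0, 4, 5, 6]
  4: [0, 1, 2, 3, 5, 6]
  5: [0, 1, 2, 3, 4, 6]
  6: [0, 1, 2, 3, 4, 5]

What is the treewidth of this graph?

A width-4 tree decomposition is:
Bags: B1 = {0, 3, 4, 5, 6}  B2 = {0, 2, 4, 5, 6}  B3 = {1, 2, 4, 5, 6}
Tree: B1–B2, B2–B3
The largest bag has 5 vertices, giving width 4; this decomposition certifies tw(G) ≤ 4. For the lower bound, the 5 vertices {0, 2, 4, 5, 6} are pairwise adjacent, and any tree decomposition puts a clique entirely inside one bag — forcing width ≥ 4. Combining the bounds, tw(G) = 4.

4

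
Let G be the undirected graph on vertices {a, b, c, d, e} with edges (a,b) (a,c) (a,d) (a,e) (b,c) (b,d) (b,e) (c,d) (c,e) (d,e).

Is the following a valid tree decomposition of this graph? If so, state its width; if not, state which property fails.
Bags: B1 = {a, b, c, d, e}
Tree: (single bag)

Yes; width 4.

Vertex coverage: the bags together contain {a, b, c, d, e}, the full vertex set. Edge coverage: each edge of G has both endpoints in at least one bag. Running intersection: for every vertex, the bags containing it form a connected subtree. All three properties hold, so this is a valid tree decomposition of width max|bag| − 1 = 4, and hence tw(G) ≤ 4.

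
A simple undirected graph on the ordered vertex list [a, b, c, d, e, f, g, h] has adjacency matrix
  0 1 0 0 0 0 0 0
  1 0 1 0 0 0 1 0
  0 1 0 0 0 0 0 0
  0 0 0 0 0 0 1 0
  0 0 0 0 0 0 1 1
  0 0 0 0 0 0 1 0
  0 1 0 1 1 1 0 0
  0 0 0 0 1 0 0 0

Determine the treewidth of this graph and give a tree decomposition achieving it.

Every bag has size at most 2, so the width is 2 − 1 = 1 and tw(G) ≤ 1. Any graph with an edge has treewidth ≥ 1, and G has the edge g–b. The upper and lower bounds meet at 1, so that is the treewidth.

Treewidth 1.
One optimal decomposition is:
Bags: B1 = {b, g}  B2 = {a, b}  B3 = {b, c}  B4 = {d, g}  B5 = {f, g}  B6 = {e, g}  B7 = {e, h}
Tree: B1–B2, B1–B3, B1–B4, B1–B5, B4–B6, B6–B7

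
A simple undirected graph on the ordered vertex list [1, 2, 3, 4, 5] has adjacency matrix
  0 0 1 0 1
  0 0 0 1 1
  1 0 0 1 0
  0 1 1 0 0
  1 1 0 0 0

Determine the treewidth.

A width-2 tree decomposition is:
Bags: B1 = {2, 3, 4}  B2 = {1, 2, 3}  B3 = {1, 2, 5}
Tree: B1–B2, B2–B3
Every bag has size at most 3, so the width is 3 − 1 = 2 and tw(G) ≤ 2. The edges 2–4–3–1–5–2 form a cycle, so G is not a tree and its treewidth is at least 2. Therefore the treewidth is 2.

2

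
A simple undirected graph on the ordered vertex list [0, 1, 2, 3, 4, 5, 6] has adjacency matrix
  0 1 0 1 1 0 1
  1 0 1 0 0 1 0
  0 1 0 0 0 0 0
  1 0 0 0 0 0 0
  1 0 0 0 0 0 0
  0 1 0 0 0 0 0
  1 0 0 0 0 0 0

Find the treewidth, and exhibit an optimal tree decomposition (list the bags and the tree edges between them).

Each bag holds 2 vertices, so the decomposition has width 1, which upper-bounds the treewidth. Since G has at least one edge (e.g. 1–2), it is not an edgeless graph, so tw(G) ≥ 1. Combining the bounds, tw(G) = 1.

Treewidth 1.
Bags: B1 = {1, 2}  B2 = {0, 1}  B3 = {0, 3}  B4 = {0, 4}  B5 = {0, 6}  B6 = {1, 5}
Tree: B1–B2, B2–B3, B2–B4, B4–B5, B2–B6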